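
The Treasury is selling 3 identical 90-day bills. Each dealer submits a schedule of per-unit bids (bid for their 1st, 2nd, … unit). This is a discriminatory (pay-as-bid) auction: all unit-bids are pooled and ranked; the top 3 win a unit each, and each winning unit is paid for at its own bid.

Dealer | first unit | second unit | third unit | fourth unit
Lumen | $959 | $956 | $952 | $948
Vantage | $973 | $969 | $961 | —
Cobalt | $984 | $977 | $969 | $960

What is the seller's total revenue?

All unit-bids, highest first — top 3: 984 (Cobalt-1), 977 (Cobalt-2), 973 (Vantage-1)
Next rejected bid: $969 (not a price — pay-as-bid).
Each winning unit pays its own bid.
Revenue = 984 + 977 + 973 = $2,934.

Total revenue: $2,934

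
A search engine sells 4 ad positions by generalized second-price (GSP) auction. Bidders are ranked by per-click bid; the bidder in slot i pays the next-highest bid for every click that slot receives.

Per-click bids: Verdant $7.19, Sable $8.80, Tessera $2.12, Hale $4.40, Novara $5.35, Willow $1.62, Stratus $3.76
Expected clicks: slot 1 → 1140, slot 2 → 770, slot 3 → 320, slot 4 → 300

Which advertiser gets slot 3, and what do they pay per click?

Novara; $4.40 per click

Per-click bids in order: $8.80 (Sable) > $7.19 (Verdant) > $5.35 (Novara) > $4.40 (Hale) > $3.76 (Stratus) > …
Slot 3 goes to the third-ranked bidder, Novara, who pays the next bid down: $4.40/click.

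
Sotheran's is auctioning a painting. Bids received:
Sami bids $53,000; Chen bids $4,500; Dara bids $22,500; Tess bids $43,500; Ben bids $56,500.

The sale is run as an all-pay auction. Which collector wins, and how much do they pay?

Ben pays $56,500

All-pay auction: the highest bidder wins the item, but every bidder pays their own bid.
Bids ranked: 56,500 (Ben) > 53,000 (Sami) > 43,500 (Tess) > 22,500 (Dara) > 4,500 (Chen)
Ben wins with the top bid; all bids are sunk regardless.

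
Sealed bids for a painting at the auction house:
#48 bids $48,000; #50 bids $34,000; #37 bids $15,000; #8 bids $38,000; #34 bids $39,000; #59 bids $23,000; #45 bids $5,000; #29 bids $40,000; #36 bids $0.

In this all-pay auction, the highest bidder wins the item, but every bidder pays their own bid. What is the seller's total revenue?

Rule: the highest bidder wins the item, but every bidder pays their own bid.
Bids in order: 48,000 (#48) > 40,000 (#29) > 39,000 (#34) > 38,000 (#8) > 34,000 (#50) > 23,000 (#59) > …
#48 wins with the top bid; all bids are sunk regardless.
Every bidder forfeits their bid regardless of winning.
Revenue = 48,000 + 34,000 + 15,000 + 38,000 + 39,000 + 23,000 + 5,000 + 40,000 + 0 = $242,000.

Total revenue: $242,000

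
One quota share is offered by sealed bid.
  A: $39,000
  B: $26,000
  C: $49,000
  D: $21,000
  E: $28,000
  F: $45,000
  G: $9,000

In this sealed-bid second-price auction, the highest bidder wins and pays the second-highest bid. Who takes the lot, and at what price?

C pays $45,000

Bids ranked: 49,000 (C) > 45,000 (F) > 39,000 (A) > 28,000 (E) > 26,000 (B) > 21,000 (D) > …
C wins with the highest bid; price is set by the runner-up at $45,000.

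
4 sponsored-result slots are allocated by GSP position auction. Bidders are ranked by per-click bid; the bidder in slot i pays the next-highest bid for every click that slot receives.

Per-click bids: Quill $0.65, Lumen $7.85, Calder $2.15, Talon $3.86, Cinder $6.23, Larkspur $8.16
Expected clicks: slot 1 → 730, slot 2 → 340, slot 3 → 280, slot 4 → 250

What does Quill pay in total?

Quill pays $0.00

Sorting advertisers: $8.16 (Larkspur) > $7.85 (Lumen) > $6.23 (Cinder) > $3.86 (Talon) > $2.15 (Calder) > …
Quill ranks below slot 4 → no slot, pays nothing.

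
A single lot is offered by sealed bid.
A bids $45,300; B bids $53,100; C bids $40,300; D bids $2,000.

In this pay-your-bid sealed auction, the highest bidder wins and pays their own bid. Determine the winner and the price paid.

B pays $53,100

Bids in order: 53,100 (B) > 45,300 (A) > 40,300 (C) > 2,000 (D)
First-price: B pays what they bid, $53,100.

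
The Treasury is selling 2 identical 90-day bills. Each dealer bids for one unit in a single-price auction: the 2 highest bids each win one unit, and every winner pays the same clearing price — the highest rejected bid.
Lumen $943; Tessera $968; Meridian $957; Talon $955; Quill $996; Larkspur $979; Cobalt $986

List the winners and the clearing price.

Quill, Cobalt; each pays $979

Ordering the bids: 996 (Quill), 986 (Cobalt), 979 (Larkspur), 968 (Tessera), …
Winners (2 units): Quill, Cobalt.
First losing bid is Larkspur's $979, which sets the uniform price.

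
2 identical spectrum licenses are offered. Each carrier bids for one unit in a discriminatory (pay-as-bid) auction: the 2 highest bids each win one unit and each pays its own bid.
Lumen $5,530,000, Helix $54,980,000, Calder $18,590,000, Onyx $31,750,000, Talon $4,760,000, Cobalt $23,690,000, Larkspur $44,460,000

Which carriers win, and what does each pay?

Helix $54,980,000, Larkspur $44,460,000

Sorting: 54,980,000 (Helix), 44,460,000 (Larkspur), 31,750,000 (Onyx), 23,690,000 (Cobalt), …
Winners (2 units): Helix, Larkspur.
Each winner pays its own bid: Helix $54,980,000, Larkspur $44,460,000.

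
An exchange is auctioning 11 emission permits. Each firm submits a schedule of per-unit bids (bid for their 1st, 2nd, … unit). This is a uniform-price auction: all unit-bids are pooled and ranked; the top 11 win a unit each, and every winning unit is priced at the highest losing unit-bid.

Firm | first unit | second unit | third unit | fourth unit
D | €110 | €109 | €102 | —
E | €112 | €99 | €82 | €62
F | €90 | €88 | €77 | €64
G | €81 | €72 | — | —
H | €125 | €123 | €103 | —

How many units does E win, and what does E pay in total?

E: 3 units, pays €243

Merging the schedules and taking the best 11: 125 (H-1), 123 (H-2), 112 (E-1), 110 (D-1), 109 (D-2), 103 (H-3), 102 (D-3), 99 (E-2), 90 (F-1), 88 (F-2), 82 (E-3)
First bid not allocated: €81.
E wins 3 unit(s) at €81 each.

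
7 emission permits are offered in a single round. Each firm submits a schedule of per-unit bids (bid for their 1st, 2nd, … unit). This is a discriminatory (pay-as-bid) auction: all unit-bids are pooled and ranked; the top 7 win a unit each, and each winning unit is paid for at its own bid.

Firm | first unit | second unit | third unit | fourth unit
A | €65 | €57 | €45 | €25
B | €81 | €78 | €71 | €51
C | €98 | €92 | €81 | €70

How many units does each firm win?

B 3, C 4

All unit-bids, highest first — top 7: 98 (C-1), 92 (C-2), 81 (B-1), 81 (C-3), 78 (B-2), 71 (B-3), 70 (C-4)
Next rejected bid: €65 (not a price — pay-as-bid).
Allocation: B 3, C 4.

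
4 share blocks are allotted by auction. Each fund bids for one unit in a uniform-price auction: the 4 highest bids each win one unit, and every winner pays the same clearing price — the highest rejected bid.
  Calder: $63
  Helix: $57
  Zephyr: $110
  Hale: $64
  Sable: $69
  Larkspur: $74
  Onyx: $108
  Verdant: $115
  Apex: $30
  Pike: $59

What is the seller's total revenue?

Ordering the bids: 115 (Verdant), 110 (Zephyr), 108 (Onyx), 74 (Larkspur), 69 (Sable), 64 (Hale), …
Top 4: Verdant, Zephyr, Onyx, Larkspur.
Clearing price = highest rejected bid = $69.
Total revenue = 4 × $69 = $276.

Total revenue: $276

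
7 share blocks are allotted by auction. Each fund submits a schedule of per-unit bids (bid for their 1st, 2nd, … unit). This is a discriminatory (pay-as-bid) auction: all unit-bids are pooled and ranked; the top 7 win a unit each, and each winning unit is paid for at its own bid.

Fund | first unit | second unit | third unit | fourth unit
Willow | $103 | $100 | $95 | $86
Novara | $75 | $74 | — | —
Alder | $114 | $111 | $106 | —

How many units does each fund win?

Pooled unit-bids ranked (top 7): 114 (Alder-1), 111 (Alder-2), 106 (Alder-3), 103 (Willow-1), 100 (Willow-2), 95 (Willow-3), 86 (Willow-4)
Next rejected bid: $75 (not a price — pay-as-bid).
Allocation: Alder 3, Willow 4.

Alder 3, Willow 4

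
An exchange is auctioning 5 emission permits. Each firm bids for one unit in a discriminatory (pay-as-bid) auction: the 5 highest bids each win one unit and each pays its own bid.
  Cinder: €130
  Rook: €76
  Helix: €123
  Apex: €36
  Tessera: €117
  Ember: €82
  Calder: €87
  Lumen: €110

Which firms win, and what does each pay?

Sorting: 130 (Cinder), 123 (Helix), 117 (Tessera), 110 (Lumen), 87 (Calder), 82 (Ember), 76 (Rook), …
The 5 highest are Cinder, Helix, Tessera, Lumen, Calder.
Each winner pays its own bid: Cinder €130, Helix €123, Tessera €117, Lumen €110, Calder €87.

Cinder €130, Helix €123, Tessera €117, Lumen €110, Calder €87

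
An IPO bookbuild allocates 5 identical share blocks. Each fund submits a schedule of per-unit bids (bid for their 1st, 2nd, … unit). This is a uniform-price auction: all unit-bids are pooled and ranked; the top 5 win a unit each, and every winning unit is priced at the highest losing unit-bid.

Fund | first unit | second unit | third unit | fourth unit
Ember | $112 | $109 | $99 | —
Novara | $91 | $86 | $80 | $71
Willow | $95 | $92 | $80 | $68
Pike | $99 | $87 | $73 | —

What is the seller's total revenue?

Merging the schedules and taking the best 5: 112 (Ember-1), 109 (Ember-2), 99 (Ember-3), 99 (Pike-1), 95 (Willow-1)
Highest rejected unit-bid = $92.
Allocation: Ember 3, Pike 1, Willow 1. Every unit priced at $92.
Revenue = 5 × 92 = $460.

Total revenue: $460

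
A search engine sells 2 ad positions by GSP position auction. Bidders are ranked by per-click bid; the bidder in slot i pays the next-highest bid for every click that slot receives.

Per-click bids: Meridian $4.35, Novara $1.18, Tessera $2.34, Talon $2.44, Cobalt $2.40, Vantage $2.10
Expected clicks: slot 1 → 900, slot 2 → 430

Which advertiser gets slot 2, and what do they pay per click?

Talon; $2.40 per click

Sorting advertisers: $4.35 (Meridian) > $2.44 (Talon) > $2.40 (Cobalt) > …
Slot 2 goes to the second-ranked bidder, Talon, who pays the next bid down: $2.40/click.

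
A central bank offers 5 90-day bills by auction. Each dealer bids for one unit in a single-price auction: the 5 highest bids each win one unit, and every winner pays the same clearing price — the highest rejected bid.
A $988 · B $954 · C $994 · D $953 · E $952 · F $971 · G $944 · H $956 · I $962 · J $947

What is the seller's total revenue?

Ordering the bids: 994 (C), 988 (A), 971 (F), 962 (I), 956 (H), 954 (B), 953 (D), …
Top 5: C, A, F, I, H.
Clearing price = highest rejected bid = $954.
Total revenue = 5 × $954 = $4,770.

Total revenue: $4,770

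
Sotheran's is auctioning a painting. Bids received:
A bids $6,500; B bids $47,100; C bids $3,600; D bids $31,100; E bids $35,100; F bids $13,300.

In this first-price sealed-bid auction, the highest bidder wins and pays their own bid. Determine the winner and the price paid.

Bids in order: 47,100 (B) > 35,100 (E) > 31,100 (D) > 13,300 (F) > 6,500 (A) > 3,600 (C)
B is highest → pays own bid, $47,100.

B pays $47,100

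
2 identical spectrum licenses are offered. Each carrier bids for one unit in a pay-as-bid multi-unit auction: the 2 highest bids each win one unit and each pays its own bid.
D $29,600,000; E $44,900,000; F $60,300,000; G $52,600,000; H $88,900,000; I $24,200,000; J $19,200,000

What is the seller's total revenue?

Ordering the bids: 88,900,000 (H), 60,300,000 (F), 52,600,000 (G), 44,900,000 (E), …
The 2 highest are H, F.
Total revenue = 88,900,000 + 60,300,000 = $149,200,000.

Total revenue: $149,200,000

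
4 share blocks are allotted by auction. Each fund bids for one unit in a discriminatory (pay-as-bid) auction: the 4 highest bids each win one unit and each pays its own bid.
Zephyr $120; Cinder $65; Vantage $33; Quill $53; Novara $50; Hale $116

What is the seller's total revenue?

Total revenue: $354

Bids ranked high→low: 120 (Zephyr), 116 (Hale), 65 (Cinder), 53 (Quill), 50 (Novara), 33 (Vantage)
The 4 highest are Zephyr, Hale, Cinder, Quill.
Total revenue = 120 + 116 + 65 + 53 = $354.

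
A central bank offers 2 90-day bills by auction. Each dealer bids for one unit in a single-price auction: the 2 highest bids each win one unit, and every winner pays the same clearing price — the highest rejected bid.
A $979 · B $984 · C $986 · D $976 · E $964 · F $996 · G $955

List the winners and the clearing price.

Ordering the bids: 996 (F), 986 (C), 984 (B), 979 (A), …
Top 2: F, C.
First losing bid is B's $984, which sets the uniform price.

F, C; each pays $984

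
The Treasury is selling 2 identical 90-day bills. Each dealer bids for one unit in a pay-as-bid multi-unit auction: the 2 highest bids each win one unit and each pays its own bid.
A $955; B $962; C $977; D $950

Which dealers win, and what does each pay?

Ordering the bids: 977 (C), 962 (B), 955 (A), 950 (D)
The 2 highest are C, B.
Each winner pays its own bid: C $977, B $962.

C $977, B $962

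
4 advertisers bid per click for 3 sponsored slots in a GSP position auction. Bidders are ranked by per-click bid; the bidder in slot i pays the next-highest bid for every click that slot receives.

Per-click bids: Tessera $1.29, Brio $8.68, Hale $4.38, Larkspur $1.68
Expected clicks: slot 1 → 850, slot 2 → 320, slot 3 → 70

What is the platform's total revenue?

Total revenue: $4350.90

Ranked by bid: $8.68 (Brio) > $4.38 (Hale) > $1.68 (Larkspur) > $1.29 (Tessera)
Slot 1: Brio pays $4.38 × 850 = $3723.00
Slot 2: Hale pays $1.68 × 320 = $537.60
Slot 3: Larkspur pays $1.29 × 70 = $90.30
Total = $4350.90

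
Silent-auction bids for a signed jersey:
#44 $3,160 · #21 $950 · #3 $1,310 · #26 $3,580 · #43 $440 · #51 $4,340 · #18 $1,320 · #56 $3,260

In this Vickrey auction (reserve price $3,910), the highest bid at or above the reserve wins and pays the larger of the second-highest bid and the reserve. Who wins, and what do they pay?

#51 pays $3,910

Bids in order: 4,340 (#51) > 3,580 (#26) > 3,260 (#56) > 3,160 (#44) > 1,320 (#18) > 1,310 (#3) > …
#51 has the top bid at or above the reserve ($4,340).
max(second-highest $3,580, reserve $3,910) = $3,910.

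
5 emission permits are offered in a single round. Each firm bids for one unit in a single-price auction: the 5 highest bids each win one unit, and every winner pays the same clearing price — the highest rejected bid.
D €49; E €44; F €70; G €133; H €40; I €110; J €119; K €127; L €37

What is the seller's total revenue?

Total revenue: €245

Bids ranked high→low: 133 (G), 127 (K), 119 (J), 110 (I), 70 (F), 49 (D), 44 (E), …
Top 5: G, K, J, I, F.
First losing bid is D's €49, which sets the uniform price.
Total revenue = 5 × €49 = €245.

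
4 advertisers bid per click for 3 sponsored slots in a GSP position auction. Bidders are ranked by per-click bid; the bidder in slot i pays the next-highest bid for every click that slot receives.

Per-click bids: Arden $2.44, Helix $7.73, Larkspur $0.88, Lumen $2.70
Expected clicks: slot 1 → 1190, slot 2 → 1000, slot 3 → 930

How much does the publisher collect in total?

Ranked by bid: $7.73 (Helix) > $2.70 (Lumen) > $2.44 (Arden) > $0.88 (Larkspur)
Slot 1: Helix pays $2.70 × 1190 = $3213.00
Slot 2: Lumen pays $2.44 × 1000 = $2440.00
Slot 3: Arden pays $0.88 × 930 = $818.40
Total = $6471.40

Total revenue: $6471.40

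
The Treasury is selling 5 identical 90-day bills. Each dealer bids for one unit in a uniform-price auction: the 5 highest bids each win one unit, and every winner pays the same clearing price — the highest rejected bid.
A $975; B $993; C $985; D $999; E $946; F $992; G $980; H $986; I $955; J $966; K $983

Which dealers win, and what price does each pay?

Ordering the bids: 999 (D), 993 (B), 992 (F), 986 (H), 985 (C), 983 (K), 980 (G), …
Top 5: D, B, F, H, C.
First losing bid is K's $983, which sets the uniform price.

D, B, F, H, C; each pays $983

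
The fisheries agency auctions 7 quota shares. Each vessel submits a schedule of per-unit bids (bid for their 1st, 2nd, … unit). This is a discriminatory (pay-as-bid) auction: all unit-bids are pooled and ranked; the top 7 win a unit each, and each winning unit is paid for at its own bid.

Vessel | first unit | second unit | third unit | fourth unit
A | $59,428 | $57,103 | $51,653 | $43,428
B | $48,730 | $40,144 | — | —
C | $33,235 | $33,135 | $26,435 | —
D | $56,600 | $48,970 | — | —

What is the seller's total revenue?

Pooled unit-bids ranked (top 7): 59,428 (A-1), 57,103 (A-2), 56,600 (D-1), 51,653 (A-3), 48,970 (D-2), 48,730 (B-1), 43,428 (A-4)
Next rejected bid: $40,144 (not a price — pay-as-bid).
Each winning unit pays its own bid.
Revenue = 59,428 + 57,103 + 56,600 + 51,653 + 48,970 + 48,730 + 43,428 = $365,912.

Total revenue: $365,912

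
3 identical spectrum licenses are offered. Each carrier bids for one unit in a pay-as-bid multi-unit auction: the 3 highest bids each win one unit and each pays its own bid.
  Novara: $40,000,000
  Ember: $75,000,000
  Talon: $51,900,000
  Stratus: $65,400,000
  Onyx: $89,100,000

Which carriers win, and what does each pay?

Bids ranked high→low: 89,100,000 (Onyx), 75,000,000 (Ember), 65,400,000 (Stratus), 51,900,000 (Talon), 40,000,000 (Novara)
Top 3: Onyx, Ember, Stratus.
Each winner pays its own bid: Onyx $89,100,000, Ember $75,000,000, Stratus $65,400,000.

Onyx $89,100,000, Ember $75,000,000, Stratus $65,400,000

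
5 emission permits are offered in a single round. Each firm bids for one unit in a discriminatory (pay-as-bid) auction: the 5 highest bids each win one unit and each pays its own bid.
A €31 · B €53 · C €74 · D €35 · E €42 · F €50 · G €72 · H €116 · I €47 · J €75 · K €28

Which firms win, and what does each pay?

H €116, J €75, C €74, G €72, B €53

Ordering the bids: 116 (H), 75 (J), 74 (C), 72 (G), 53 (B), 50 (F), 47 (I), …
The 5 highest are H, J, C, G, B.
Each winner pays its own bid: H €116, J €75, C €74, G €72, B €53.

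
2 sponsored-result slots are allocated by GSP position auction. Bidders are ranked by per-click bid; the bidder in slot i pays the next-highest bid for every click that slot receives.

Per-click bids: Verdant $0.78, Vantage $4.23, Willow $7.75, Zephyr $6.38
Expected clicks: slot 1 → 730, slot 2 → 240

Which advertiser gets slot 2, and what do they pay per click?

Ranked by bid: $7.75 (Willow) > $6.38 (Zephyr) > $4.23 (Vantage) > …
Slot 2 goes to the second-ranked bidder, Zephyr, who pays the next bid down: $4.23/click.

Zephyr; $4.23 per click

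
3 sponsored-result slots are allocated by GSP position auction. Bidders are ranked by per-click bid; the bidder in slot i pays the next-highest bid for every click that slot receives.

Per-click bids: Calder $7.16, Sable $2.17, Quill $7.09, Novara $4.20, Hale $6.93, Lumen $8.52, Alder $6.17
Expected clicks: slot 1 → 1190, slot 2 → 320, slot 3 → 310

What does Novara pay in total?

Novara pays $0.00

Per-click bids in order: $8.52 (Lumen) > $7.16 (Calder) > $7.09 (Quill) > $6.93 (Hale) > …
Novara ranks below slot 3 → no slot, pays nothing.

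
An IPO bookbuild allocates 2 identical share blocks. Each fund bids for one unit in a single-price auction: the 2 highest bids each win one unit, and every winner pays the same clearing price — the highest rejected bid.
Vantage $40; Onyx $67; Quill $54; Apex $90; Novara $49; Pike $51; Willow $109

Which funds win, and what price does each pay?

Willow, Apex; each pays $67

Sorting: 109 (Willow), 90 (Apex), 67 (Onyx), 54 (Quill), …
Top 2: Willow, Apex.
First losing bid is Onyx's $67, which sets the uniform price.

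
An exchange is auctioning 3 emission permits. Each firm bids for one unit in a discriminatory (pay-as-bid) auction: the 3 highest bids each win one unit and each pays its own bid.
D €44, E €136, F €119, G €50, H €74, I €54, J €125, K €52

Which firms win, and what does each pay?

Ordering the bids: 136 (E), 125 (J), 119 (F), 74 (H), 54 (I), …
Winners (3 units): E, J, F.
Each winner pays its own bid: E €136, J €125, F €119.

E €136, J €125, F €119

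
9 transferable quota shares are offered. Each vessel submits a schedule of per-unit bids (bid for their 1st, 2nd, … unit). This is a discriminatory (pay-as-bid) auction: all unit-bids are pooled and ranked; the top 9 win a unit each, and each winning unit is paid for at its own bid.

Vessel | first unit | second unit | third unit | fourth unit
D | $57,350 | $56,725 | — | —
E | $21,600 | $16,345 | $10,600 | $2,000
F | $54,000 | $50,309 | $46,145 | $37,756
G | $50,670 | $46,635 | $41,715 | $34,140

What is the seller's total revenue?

Total revenue: $441,305

All unit-bids, highest first — top 9: 57,350 (D-1), 56,725 (D-2), 54,000 (F-1), 50,670 (G-1), 50,309 (F-2), 46,635 (G-2), 46,145 (F-3), 41,715 (G-3), 37,756 (F-4)
Next rejected bid: $34,140 (not a price — pay-as-bid).
Each winning unit pays its own bid.
Revenue = 57,350 + 56,725 + 54,000 + 50,670 + 50,309 + 46,635 + 46,145 + 41,715 + 37,756 = $441,305.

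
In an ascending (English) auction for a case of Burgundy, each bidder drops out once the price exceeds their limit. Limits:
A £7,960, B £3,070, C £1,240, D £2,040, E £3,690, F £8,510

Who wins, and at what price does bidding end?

F wins at £7,960

Limits in order: 8,510 (F) > 7,960 (A) > 3,690 (E) > 3,070 (B) > 2,040 (D) > 1,240 (C)
Bidding ends when A exits at £7,960; F takes it.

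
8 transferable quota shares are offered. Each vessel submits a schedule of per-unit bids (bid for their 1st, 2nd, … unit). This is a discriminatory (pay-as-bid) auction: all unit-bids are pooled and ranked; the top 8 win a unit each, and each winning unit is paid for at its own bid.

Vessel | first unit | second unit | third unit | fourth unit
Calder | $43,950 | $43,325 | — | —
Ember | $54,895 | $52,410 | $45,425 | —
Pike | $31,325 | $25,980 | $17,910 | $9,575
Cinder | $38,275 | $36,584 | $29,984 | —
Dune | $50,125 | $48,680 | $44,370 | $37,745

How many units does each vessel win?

Pooled unit-bids ranked (top 8): 54,895 (Ember-1), 52,410 (Ember-2), 50,125 (Dune-1), 48,680 (Dune-2), 45,425 (Ember-3), 44,370 (Dune-3), 43,950 (Calder-1), 43,325 (Calder-2)
Next rejected bid: $38,275 (not a price — pay-as-bid).
Allocation: Calder 2, Dune 3, Ember 3.

Calder 2, Dune 3, Ember 3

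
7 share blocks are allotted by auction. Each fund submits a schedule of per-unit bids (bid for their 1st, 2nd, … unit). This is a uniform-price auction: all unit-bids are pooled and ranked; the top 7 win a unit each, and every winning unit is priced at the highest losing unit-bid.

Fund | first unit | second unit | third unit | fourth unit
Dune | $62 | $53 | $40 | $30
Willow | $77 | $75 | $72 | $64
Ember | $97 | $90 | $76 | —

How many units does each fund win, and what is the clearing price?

Ember 3, Willow 4; clearing price $62

Pooled unit-bids ranked (top 7): 97 (Ember-1), 90 (Ember-2), 77 (Willow-1), 76 (Ember-3), 75 (Willow-2), 72 (Willow-3), 64 (Willow-4)
The (k+1)-th unit-bid is $62.
Allocation: Ember 3, Willow 4.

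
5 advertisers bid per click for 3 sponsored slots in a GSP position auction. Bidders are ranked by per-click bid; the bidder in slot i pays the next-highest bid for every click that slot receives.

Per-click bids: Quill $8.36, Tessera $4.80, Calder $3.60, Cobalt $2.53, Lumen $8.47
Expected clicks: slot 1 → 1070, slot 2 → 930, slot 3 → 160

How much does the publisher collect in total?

Total revenue: $13985.20

Ranked by bid: $8.47 (Lumen) > $8.36 (Quill) > $4.80 (Tessera) > $3.60 (Calder) > …
Slot 1: Lumen pays $8.36 × 1070 = $8945.20
Slot 2: Quill pays $4.80 × 930 = $4464.00
Slot 3: Tessera pays $3.60 × 160 = $576.00
Total = $13985.20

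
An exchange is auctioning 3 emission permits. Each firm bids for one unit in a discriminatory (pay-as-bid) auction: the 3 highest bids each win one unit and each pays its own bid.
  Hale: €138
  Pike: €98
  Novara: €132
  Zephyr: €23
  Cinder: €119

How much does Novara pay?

Novara pays €132

Ordering the bids: 138 (Hale), 132 (Novara), 119 (Cinder), 98 (Pike), 23 (Zephyr)
The 3 highest are Hale, Novara, Cinder.
Novara wins → own bid €132.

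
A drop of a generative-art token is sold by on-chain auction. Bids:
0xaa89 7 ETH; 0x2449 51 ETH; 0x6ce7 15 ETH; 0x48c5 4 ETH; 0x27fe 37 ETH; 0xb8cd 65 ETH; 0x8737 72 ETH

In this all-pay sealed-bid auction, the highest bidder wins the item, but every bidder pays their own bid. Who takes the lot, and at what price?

Bids ranked: 72 (0x8737) > 65 (0xb8cd) > 51 (0x2449) > 37 (0x27fe) > 15 (0x6ce7) > 7 (0xaa89) > …
0x8737 wins with the top bid; all bids are sunk regardless.

0x8737 pays 72 ETH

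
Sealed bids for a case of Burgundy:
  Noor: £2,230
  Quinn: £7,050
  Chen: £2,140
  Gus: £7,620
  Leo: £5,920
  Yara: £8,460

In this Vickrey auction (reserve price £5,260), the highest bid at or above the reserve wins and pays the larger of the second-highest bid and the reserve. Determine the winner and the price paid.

Yara pays £7,620

Bids ranked: 8,460 (Yara) > 7,620 (Gus) > 7,050 (Quinn) > 5,920 (Leo) > 2,230 (Noor) > 2,140 (Chen)
Highest eligible bid: Yara at £8,460.
max(second-highest £7,620, reserve £5,260) = £7,620; the reserve does not bind.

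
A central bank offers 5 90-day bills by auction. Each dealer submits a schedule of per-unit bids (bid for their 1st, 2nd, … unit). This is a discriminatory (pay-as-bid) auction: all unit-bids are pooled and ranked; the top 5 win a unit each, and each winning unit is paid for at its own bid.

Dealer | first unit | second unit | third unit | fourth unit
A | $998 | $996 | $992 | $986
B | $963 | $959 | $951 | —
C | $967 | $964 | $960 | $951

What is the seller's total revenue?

Total revenue: $4,939

Merging the schedules and taking the best 5: 998 (A-1), 996 (A-2), 992 (A-3), 986 (A-4), 967 (C-1)
Next rejected bid: $964 (not a price — pay-as-bid).
Each winning unit pays its own bid.
Revenue = 998 + 996 + 992 + 986 + 967 = $4,939.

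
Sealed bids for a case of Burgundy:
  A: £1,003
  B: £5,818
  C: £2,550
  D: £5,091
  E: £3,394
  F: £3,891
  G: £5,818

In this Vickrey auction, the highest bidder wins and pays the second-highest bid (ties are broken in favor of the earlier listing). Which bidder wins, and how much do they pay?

B pays £5,818

Bids ranked: 5,818 (B) > 5,818 (G) > 5,091 (D) > 3,891 (F) > 3,394 (E) > 2,550 (C) > …
Tie at £5,818 → B wins by tie-break.
B wins with the highest bid; price is set by the runner-up at £5,818.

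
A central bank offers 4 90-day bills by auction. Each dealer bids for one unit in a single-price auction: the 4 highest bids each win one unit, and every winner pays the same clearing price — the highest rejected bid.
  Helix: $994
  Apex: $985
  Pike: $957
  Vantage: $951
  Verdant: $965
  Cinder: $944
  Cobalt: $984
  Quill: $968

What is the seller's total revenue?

Sorting: 994 (Helix), 985 (Apex), 984 (Cobalt), 968 (Quill), 965 (Verdant), 957 (Pike), …
The 4 highest are Helix, Apex, Cobalt, Quill.
Clearing price = highest rejected bid = $965.
Total revenue = 4 × $965 = $3,860.

Total revenue: $3,860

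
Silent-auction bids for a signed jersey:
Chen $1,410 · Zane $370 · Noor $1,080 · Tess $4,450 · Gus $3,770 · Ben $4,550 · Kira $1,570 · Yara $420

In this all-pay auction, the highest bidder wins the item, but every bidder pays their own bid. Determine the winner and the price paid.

Sorting bids: 4,550 (Ben) > 4,450 (Tess) > 3,770 (Gus) > 1,570 (Kira) > 1,410 (Chen) > 1,080 (Noor) > …
Ben is highest and takes the item; every bidder forfeits their bid.

Ben pays $4,550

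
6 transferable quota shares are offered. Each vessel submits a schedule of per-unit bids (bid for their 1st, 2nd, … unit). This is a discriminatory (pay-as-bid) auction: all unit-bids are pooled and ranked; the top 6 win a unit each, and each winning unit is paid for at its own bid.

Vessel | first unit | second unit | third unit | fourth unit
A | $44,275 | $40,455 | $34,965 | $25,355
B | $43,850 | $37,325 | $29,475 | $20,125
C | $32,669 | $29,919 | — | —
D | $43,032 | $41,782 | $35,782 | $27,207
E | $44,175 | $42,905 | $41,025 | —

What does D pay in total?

D pays $84,814

Pooled unit-bids ranked (top 6): 44,275 (A-1), 44,175 (E-1), 43,850 (B-1), 43,032 (D-1), 42,905 (E-2), 41,782 (D-2)
Next rejected bid: $41,025 (not a price — pay-as-bid).
D's winning unit-bids: 43,032 + 41,782 = $84,814.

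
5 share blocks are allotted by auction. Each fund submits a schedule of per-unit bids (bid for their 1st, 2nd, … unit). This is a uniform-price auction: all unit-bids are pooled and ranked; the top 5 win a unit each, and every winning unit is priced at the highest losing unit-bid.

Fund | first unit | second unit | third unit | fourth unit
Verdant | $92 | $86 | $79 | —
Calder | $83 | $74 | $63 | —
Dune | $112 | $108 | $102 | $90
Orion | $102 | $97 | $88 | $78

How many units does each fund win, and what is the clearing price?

Dune 3, Orion 2; clearing price $92

Merging the schedules and taking the best 5: 112 (Dune-1), 108 (Dune-2), 102 (Dune-3), 102 (Orion-1), 97 (Orion-2)
First bid not allocated: $92.
Allocation: Dune 3, Orion 2.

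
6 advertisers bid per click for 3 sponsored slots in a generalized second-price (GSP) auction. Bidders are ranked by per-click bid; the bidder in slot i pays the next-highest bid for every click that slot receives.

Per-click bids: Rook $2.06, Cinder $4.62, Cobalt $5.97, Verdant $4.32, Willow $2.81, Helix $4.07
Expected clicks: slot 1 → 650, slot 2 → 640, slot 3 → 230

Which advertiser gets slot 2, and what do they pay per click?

Cinder; $4.32 per click

Per-click bids in order: $5.97 (Cobalt) > $4.62 (Cinder) > $4.32 (Verdant) > $4.07 (Helix) > …
Slot 2 goes to the second-ranked bidder, Cinder, who pays the next bid down: $4.32/click.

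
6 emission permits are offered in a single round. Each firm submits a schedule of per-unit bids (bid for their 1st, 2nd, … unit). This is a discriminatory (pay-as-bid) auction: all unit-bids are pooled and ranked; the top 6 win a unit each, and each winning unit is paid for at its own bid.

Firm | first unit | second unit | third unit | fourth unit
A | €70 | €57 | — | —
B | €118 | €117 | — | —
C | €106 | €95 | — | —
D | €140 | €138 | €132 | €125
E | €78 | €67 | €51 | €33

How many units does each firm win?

B 2, D 4

All unit-bids, highest first — top 6: 140 (D-1), 138 (D-2), 132 (D-3), 125 (D-4), 118 (B-1), 117 (B-2)
Next rejected bid: €106 (not a price — pay-as-bid).
Allocation: B 2, D 4.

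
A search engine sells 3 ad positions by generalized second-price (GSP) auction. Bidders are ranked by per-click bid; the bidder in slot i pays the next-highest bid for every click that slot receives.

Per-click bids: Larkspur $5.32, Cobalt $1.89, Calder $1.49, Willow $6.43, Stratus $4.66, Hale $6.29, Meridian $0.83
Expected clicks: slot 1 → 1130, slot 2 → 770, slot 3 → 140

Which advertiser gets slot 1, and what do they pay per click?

Willow; $6.29 per click

Sorting advertisers: $6.43 (Willow) > $6.29 (Hale) > $5.32 (Larkspur) > $4.66 (Stratus) > …
Slot 1 goes to the first-ranked bidder, Willow, who pays the next bid down: $6.29/click.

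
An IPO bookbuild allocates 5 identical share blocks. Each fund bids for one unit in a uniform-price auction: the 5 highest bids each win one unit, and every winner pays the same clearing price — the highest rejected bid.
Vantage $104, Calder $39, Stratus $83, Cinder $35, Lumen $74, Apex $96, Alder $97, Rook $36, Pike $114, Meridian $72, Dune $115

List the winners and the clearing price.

Bids ranked high→low: 115 (Dune), 114 (Pike), 104 (Vantage), 97 (Alder), 96 (Apex), 83 (Stratus), 74 (Lumen), …
Winners (5 units): Dune, Pike, Vantage, Alder, Apex.
Highest unsuccessful bid: $83 → clearing price.

Dune, Pike, Vantage, Alder, Apex; each pays $83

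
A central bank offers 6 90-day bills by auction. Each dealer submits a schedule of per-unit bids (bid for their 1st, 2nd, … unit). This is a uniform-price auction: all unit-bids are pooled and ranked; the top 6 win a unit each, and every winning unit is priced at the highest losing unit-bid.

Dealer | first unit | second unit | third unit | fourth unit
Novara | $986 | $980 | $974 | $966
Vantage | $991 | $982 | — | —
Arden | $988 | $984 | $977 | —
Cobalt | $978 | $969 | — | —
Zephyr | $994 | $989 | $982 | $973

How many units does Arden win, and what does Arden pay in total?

Merging the schedules and taking the best 6: 994 (Zephyr-1), 991 (Vantage-1), 989 (Zephyr-2), 988 (Arden-1), 986 (Novara-1), 984 (Arden-2)
The (k+1)-th unit-bid is $982.
Arden wins 2 unit(s) at $982 each.

Arden: 2 units, pays $1,964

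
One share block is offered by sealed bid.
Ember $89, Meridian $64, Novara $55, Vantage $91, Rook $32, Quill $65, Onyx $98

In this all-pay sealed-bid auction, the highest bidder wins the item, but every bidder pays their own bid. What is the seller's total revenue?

Total revenue: $494

All-pay sealed-bid auction: the highest bidder wins the item, but every bidder pays their own bid.
Sorting bids: 98 (Onyx) > 91 (Vantage) > 89 (Ember) > 65 (Quill) > 64 (Meridian) > 55 (Novara) > …
Every bidder forfeits their bid regardless of winning.
Revenue = 89 + 64 + 55 + 91 + 32 + 65 + 98 = $494.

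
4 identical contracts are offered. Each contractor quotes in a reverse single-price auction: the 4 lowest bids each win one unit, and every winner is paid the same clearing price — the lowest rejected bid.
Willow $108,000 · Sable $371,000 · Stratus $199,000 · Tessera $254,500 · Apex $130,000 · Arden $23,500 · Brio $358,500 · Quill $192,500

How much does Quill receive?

Bids ranked low→high: 23,500 (Arden), 108,000 (Willow), 130,000 (Apex), 192,500 (Quill), 199,000 (Stratus), 254,500 (Tessera), …
Lowest 4: Arden, Willow, Apex, Quill.
First losing bid is Stratus's $199,000, which sets the uniform price.
Quill wins → is paid $199,000.

Quill is paid $199,000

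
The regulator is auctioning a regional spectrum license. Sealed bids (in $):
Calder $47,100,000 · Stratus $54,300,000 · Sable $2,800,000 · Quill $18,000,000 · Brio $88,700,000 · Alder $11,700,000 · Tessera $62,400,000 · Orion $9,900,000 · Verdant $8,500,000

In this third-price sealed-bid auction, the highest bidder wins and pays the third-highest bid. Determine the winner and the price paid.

Brio pays $54,300,000

Bids ranked: 88,700,000 (Brio) > 62,400,000 (Tessera) > 54,300,000 (Stratus) > 47,100,000 (Calder) > 18,000,000 (Quill) > 11,700,000 (Alder) > …
Brio is highest; pays the third-highest bid, $54,300,000.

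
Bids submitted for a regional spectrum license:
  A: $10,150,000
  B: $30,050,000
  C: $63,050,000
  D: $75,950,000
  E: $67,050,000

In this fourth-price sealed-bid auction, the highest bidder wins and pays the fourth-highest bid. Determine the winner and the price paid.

D pays $30,050,000

Rule: the highest bidder wins and pays the fourth-highest bid.
Bids ranked: 75,950,000 (D) > 67,050,000 (E) > 63,050,000 (C) > 30,050,000 (B) > 10,150,000 (A)
D wins; payment is bid #4 in the ranking = $30,050,000.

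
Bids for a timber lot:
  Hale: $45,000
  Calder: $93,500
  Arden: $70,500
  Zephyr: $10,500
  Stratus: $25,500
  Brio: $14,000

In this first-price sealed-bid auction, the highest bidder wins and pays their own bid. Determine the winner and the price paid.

Calder pays $93,500

Bids ranked: 93,500 (Calder) > 70,500 (Arden) > 45,000 (Hale) > 25,500 (Stratus) > 14,000 (Brio) > 10,500 (Zephyr)
Calder has the highest bid and pays exactly that: $93,500.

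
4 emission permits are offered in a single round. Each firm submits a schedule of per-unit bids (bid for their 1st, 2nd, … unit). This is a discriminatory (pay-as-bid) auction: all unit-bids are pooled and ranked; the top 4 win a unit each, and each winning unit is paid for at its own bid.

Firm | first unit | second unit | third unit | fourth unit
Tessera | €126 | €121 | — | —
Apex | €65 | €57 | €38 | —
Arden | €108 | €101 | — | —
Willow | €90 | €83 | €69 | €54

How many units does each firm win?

Arden 2, Tessera 2

All unit-bids, highest first — top 4: 126 (Tessera-1), 121 (Tessera-2), 108 (Arden-1), 101 (Arden-2)
Next rejected bid: €90 (not a price — pay-as-bid).
Allocation: Arden 2, Tessera 2.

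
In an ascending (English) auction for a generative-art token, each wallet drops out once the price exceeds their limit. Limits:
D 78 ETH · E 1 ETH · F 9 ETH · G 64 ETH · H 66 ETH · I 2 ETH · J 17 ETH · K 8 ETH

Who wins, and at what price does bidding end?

D wins at 66 ETH

Limits in order: 78 (D) > 66 (H) > 64 (G) > 17 (J) > 9 (F) > 8 (K) > …
Once the price passes 66 ETH, only D is left; the hammer falls at H's limit of 66 ETH.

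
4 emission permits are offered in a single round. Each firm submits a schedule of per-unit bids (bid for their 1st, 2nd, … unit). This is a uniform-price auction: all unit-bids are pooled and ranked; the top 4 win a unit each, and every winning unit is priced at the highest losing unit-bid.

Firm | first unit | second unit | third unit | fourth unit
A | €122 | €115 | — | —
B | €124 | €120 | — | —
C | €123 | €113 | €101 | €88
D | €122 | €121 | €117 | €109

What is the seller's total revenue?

Total revenue: €484

Pooled unit-bids ranked (top 4): 124 (B-1), 123 (C-1), 122 (A-1), 122 (D-1)
Highest rejected unit-bid = €121.
Allocation: A 1, B 1, C 1, D 1. Every unit priced at €121.
Revenue = 4 × 121 = €484.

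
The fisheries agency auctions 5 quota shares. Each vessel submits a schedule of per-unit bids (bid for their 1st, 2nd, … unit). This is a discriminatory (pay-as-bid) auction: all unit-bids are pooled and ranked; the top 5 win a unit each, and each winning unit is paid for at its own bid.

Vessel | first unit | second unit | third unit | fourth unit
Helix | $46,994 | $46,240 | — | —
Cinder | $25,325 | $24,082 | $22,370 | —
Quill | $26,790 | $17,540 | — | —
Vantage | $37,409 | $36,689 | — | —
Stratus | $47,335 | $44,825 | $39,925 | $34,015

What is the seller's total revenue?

Total revenue: $225,319

Pooled unit-bids ranked (top 5): 47,335 (Stratus-1), 46,994 (Helix-1), 46,240 (Helix-2), 44,825 (Stratus-2), 39,925 (Stratus-3)
Next rejected bid: $37,409 (not a price — pay-as-bid).
Each winning unit pays its own bid.
Revenue = 47,335 + 46,994 + 46,240 + 44,825 + 39,925 = $225,319.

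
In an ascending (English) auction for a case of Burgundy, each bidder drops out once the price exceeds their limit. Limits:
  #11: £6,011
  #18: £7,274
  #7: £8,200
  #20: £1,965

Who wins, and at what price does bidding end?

Sorting limits: 8,200 (#7) > 7,274 (#18) > 6,011 (#11) > 1,965 (#20)
#18 is the last rival to drop out, at £7,274; #7 remains and wins at that price.

#7 wins at £7,274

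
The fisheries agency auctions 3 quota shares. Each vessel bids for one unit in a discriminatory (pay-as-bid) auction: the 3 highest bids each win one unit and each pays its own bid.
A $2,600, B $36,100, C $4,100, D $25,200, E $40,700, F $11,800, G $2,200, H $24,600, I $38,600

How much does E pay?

E pays $40,700

Sorting: 40,700 (E), 38,600 (I), 36,100 (B), 25,200 (D), 24,600 (H), …
The 3 highest are E, I, B.
E wins → own bid $40,700.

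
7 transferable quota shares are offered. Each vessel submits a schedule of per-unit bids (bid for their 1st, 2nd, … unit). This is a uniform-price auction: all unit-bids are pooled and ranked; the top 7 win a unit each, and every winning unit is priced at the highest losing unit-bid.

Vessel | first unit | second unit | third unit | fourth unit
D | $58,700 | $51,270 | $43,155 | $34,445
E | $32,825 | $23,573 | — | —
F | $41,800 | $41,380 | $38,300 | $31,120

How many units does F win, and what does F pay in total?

Merging the schedules and taking the best 7: 58,700 (D-1), 51,270 (D-2), 43,155 (D-3), 41,800 (F-1), 41,380 (F-2), 38,300 (F-3), 34,445 (D-4)
First bid not allocated: $32,825.
F wins 3 unit(s) at $32,825 each.

F: 3 units, pays $98,475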